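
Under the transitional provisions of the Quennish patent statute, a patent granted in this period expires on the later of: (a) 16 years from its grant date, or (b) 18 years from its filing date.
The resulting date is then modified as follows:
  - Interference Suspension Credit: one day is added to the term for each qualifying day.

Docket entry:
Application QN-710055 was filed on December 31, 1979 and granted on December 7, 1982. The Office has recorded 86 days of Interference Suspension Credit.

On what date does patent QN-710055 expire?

(a) grant + 16 years → 7 December 1998.
(b) filing + 18 years → 31 December 1997.
Later of the two: 7 December 1998.
Interference Suspension Credit: +86 days → 3 March 1999.

March 3, 1999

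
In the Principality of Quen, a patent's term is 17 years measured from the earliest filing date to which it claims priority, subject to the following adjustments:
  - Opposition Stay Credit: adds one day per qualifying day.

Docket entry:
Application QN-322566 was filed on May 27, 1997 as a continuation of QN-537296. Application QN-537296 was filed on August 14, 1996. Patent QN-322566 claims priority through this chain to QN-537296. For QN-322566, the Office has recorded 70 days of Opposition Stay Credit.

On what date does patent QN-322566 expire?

Earliest priority filing: 14 August 1996.
Base term: 14 August 1996 + 17 years → 14 August 2013.
Opposition Stay Credit: +70 days → 23 October 2013.

2013-10-23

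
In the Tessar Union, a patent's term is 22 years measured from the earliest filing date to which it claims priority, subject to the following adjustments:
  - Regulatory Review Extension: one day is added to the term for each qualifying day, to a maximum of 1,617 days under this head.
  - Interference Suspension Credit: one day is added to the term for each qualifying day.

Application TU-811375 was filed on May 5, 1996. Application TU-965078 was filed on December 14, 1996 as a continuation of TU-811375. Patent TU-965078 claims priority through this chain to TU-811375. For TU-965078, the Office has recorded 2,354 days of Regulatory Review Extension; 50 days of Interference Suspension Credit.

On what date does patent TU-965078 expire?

Earliest priority filing: 5 May 1996.
Base term: 5 May 1996 + 22 years → 5 May 2018.
Regulatory Review Extension: 2354 days claimed exceeds the 1617-day cap, so +1617 days → 8 October 2022.
Interference Suspension Credit: +50 days → 27 November 2022.

2022-11-27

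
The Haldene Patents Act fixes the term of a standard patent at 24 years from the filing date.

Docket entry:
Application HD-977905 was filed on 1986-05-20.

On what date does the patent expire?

May 20, 2010

Filing date + 24 years → 20 May 2010.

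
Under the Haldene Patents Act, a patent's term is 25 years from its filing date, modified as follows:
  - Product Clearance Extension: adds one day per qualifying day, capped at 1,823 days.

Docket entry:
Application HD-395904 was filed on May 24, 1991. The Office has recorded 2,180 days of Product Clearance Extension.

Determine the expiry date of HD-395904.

Base term: filing date + 25 years → 24 May 2016.
Product Clearance Extension: 2180 days claimed exceeds the 1823-day cap, so +1823 days → 21 May 2021.

2021-05-21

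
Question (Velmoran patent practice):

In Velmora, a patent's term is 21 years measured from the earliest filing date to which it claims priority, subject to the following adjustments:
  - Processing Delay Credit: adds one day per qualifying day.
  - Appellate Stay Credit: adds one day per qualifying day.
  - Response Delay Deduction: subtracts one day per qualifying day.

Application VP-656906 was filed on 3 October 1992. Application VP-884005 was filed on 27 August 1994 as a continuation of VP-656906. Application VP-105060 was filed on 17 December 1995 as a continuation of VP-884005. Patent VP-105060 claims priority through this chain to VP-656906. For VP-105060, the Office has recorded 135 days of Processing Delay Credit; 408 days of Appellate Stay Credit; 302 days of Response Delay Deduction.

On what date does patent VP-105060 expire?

Earliest priority filing: 3 October 1992.
Base term: 3 October 1992 + 21 years → 3 October 2013.
Processing Delay Credit: +135 days → 15 February 2014.
Appellate Stay Credit: +408 days → 30 March 2015.
Response Delay Deduction: −302 days → 1 June 2014.

2014-06-01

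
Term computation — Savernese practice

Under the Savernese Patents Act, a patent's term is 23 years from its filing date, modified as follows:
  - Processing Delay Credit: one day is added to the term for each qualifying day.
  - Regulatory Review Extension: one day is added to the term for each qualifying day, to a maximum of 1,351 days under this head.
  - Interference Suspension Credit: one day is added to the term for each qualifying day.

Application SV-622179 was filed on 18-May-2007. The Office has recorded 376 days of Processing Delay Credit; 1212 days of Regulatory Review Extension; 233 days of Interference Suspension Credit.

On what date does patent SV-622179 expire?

May 13, 2035

Base term: filing date + 23 years → 18 May 2030.
Processing Delay Credit: +376 days → 29 May 2031.
Regulatory Review Extension: 1212 days (within the 1351-day cap) → +1212 days → 22 September 2034.
Interference Suspension Credit: +233 days → 13 May 2035.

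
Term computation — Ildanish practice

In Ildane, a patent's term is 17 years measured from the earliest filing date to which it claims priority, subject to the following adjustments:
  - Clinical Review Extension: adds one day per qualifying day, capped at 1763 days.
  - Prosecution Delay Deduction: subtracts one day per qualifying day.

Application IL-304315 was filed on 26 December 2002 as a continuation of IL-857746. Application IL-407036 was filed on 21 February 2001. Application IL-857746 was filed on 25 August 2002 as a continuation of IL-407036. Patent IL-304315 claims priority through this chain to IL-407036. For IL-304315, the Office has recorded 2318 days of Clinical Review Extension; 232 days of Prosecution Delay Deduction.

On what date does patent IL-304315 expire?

Earliest priority filing: 21 February 2001.
Base term: 21 February 2001 + 17 years → 21 February 2018.
Clinical Review Extension: 2318 days claimed exceeds the 1763-day cap, so +1763 days → 20 December 2022.
Prosecution Delay Deduction: −232 days → 2 May 2022.

2022-05-02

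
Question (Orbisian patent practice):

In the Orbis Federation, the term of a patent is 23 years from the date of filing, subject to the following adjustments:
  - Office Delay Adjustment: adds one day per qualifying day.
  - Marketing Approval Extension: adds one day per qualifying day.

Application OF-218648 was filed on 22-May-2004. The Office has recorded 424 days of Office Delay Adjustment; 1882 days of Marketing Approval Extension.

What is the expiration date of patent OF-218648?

Base term: filing date + 23 years → 22 May 2027.
Office Delay Adjustment: +424 days → 19 July 2028.
Marketing Approval Extension: +1882 days → 13 September 2033.

September 13, 2033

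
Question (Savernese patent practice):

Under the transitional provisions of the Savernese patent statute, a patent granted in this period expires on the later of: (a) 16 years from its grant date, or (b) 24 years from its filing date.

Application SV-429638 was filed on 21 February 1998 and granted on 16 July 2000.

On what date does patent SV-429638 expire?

(a) grant + 16 years → 16 July 2016.
(b) filing + 24 years → 21 February 2022.
Later of the two: 21 February 2022.

2022-02-21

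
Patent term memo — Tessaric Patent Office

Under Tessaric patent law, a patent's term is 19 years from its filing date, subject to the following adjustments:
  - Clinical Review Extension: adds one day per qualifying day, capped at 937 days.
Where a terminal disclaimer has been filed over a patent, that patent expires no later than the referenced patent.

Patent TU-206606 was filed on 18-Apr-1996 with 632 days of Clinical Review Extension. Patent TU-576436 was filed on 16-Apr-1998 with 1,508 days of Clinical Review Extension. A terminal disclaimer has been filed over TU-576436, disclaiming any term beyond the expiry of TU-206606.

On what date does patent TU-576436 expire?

Natural term of TU-576436:
  Base: filing + 19 years → 16 April 2017.
  Clinical Review Extension: 1508 days claimed exceeds the 937-day cap, so +937 days → 9 November 2019.
Expiry of referenced patent TU-206606:
  Base: filing + 19 years → 18 April 2015.
  Clinical Review Extension: 632 days (within the 937-day cap) → +632 days → 9 January 2017.
Terminal disclaimer: TU-576436 expires on the earlier of 9 November 2019 and 9 January 2017.

January 9, 2017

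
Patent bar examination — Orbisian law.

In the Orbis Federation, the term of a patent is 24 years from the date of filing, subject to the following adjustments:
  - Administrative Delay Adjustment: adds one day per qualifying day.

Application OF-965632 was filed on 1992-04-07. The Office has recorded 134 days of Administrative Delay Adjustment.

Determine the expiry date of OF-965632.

August 19, 2016

Base term: filing date + 24 years → 7 April 2016.
Administrative Delay Adjustment: +134 days → 19 August 2016.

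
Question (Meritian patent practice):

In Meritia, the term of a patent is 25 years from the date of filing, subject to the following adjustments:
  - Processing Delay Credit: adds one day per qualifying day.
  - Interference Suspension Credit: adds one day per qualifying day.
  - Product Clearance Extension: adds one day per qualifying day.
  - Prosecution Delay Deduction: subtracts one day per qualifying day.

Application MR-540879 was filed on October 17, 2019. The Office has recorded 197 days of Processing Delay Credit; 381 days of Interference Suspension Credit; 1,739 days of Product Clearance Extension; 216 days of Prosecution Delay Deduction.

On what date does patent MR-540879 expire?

Base term: filing date + 25 years → 17 October 2044.
Processing Delay Credit: +197 days → 2 May 2045.
Interference Suspension Credit: +381 days → 18 May 2046.
Product Clearance Extension: +1739 days → 20 February 2051.
Prosecution Delay Deduction: −216 days → 19 July 2050.

July 19, 2050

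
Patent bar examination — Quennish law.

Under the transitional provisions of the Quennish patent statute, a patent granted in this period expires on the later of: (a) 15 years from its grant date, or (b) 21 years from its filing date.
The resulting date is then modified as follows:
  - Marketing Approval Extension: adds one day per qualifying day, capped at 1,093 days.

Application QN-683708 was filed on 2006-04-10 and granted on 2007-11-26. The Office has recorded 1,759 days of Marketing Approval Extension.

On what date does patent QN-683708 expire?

2030-04-07

(a) grant + 15 years → 26 November 2022.
(b) filing + 21 years → 10 April 2027.
Later of the two: 10 April 2027.
Marketing Approval Extension: 1759 days claimed exceeds the 1093-day cap, so +1093 days → 7 April 2030.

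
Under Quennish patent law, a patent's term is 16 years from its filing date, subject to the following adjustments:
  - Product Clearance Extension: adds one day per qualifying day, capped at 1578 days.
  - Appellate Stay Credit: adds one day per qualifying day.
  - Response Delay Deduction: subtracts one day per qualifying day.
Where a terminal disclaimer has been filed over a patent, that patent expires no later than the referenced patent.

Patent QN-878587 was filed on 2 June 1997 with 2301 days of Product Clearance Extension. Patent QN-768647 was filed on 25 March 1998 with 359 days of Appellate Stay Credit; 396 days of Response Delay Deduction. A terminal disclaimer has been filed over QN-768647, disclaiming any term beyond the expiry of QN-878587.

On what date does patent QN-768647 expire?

Natural term of QN-768647:
  Base: filing + 16 years → 25 March 2014.
  Appellate Stay Credit: +359 days → 19 March 2015.
  Response Delay Deduction: −396 days → 16 February 2014.
Expiry of referenced patent QN-878587:
  Base: filing + 16 years → 2 June 2013.
  Product Clearance Extension: 2301 days claimed exceeds the 1578-day cap, so +1578 days → 27 September 2017.
Terminal disclaimer: QN-768647 expires on the earlier of 16 February 2014 and 27 September 2017.

February 16, 2014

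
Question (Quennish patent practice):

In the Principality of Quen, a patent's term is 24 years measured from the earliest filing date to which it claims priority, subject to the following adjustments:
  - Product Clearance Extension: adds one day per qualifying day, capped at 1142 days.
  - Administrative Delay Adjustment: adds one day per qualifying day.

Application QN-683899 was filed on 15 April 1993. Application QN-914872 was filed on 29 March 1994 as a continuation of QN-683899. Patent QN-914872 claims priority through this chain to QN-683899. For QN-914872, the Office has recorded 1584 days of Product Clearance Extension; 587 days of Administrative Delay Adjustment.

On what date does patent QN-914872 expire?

2022-01-08

Earliest priority filing: 15 April 1993.
Base term: 15 April 1993 + 24 years → 15 April 2017.
Product Clearance Extension: 1584 days claimed exceeds the 1142-day cap, so +1142 days → 31 May 2020.
Administrative Delay Adjustment: +587 days → 8 January 2022.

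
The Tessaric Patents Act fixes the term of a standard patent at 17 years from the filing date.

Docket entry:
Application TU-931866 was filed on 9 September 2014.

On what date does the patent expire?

Filing date + 17 years → 9 September 2031.

September 9, 2031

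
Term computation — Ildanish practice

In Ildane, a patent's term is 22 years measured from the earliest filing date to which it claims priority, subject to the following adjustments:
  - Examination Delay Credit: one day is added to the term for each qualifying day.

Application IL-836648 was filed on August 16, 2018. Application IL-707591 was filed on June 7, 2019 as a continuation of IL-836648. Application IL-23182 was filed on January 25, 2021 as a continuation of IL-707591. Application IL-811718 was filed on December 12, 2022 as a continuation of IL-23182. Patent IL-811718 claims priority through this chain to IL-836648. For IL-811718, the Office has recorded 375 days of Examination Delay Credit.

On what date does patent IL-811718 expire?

Earliest priority filing: 16 August 2018.
Base term: 16 August 2018 + 22 years → 16 August 2040.
Examination Delay Credit: +375 days → 26 August 2041.

2041-08-26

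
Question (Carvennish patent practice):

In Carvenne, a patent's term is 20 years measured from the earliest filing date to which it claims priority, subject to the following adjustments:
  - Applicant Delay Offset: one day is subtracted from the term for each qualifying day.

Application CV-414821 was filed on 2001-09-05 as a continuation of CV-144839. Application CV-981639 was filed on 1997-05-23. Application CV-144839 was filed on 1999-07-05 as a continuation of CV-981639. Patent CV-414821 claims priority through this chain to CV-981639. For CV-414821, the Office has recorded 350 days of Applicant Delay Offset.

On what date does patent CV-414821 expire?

2016-06-07

Earliest priority filing: 23 May 1997.
Base term: 23 May 1997 + 20 years → 23 May 2017.
Applicant Delay Offset: −350 days → 7 June 2016.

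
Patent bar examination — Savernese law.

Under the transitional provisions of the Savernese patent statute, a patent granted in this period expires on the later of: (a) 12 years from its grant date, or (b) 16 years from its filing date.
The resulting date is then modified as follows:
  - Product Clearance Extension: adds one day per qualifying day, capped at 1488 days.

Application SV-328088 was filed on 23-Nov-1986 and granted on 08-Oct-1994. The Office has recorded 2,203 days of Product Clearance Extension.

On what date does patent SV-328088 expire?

(a) grant + 12 years → 8 October 2006.
(b) filing + 16 years → 23 November 2002.
Later of the two: 8 October 2006.
Product Clearance Extension: 2203 days claimed exceeds the 1488-day cap, so +1488 days → 4 November 2010.

November 4, 2010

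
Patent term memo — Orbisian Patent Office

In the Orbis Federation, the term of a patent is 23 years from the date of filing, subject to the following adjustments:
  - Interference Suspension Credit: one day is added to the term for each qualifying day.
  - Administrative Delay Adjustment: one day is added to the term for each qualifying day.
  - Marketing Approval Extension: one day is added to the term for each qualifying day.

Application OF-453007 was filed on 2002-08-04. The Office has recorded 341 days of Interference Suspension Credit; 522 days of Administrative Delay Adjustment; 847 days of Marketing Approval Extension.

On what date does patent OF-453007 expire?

April 10, 2030

Base term: filing date + 23 years → 4 August 2025.
Interference Suspension Credit: +341 days → 11 July 2026.
Administrative Delay Adjustment: +522 days → 15 December 2027.
Marketing Approval Extension: +847 days → 10 April 2030.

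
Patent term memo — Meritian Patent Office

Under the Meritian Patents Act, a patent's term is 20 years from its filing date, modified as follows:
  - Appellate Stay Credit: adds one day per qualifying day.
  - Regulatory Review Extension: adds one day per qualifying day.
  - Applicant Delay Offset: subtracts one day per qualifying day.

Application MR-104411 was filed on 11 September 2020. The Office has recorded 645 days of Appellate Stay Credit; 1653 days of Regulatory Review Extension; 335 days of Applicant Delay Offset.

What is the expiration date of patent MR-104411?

January 26, 2046

Base term: filing date + 20 years → 11 September 2040.
Appellate Stay Credit: +645 days → 18 June 2042.
Regulatory Review Extension: +1653 days → 27 December 2046.
Applicant Delay Offset: −335 days → 26 January 2046.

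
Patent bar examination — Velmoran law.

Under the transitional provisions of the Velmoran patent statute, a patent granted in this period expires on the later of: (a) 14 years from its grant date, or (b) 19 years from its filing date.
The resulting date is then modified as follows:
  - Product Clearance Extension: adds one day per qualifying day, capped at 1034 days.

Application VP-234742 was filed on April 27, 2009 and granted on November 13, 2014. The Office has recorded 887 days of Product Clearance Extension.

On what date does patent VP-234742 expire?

(a) grant + 14 years → 13 November 2028.
(b) filing + 19 years → 27 April 2028.
Later of the two: 13 November 2028.
Product Clearance Extension: 887 days (within the 1034-day cap) → +887 days → 19 April 2031.

April 19, 2031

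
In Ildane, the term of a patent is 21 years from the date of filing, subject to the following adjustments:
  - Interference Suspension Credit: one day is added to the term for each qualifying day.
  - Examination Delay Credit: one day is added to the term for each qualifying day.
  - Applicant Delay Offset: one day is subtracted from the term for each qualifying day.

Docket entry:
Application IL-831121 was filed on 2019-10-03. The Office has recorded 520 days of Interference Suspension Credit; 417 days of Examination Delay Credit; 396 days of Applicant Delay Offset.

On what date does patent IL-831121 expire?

Base term: filing date + 21 years → 3 October 2040.
Interference Suspension Credit: +520 days → 7 March 2042.
Examination Delay Credit: +417 days → 28 April 2043.
Applicant Delay Offset: −396 days → 28 March 2042.

2042-03-28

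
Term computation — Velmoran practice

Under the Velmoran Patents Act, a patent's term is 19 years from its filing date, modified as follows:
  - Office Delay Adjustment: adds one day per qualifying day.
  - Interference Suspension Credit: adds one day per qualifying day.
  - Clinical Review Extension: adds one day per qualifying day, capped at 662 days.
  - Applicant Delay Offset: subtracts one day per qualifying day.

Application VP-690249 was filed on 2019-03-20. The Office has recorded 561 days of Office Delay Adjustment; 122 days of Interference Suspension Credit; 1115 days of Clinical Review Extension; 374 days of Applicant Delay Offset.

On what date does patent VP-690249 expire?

November 15, 2040

Base term: filing date + 19 years → 20 March 2038.
Office Delay Adjustment: +561 days → 2 October 2039.
Interference Suspension Credit: +122 days → 1 February 2040.
Clinical Review Extension: 1115 days claimed exceeds the 662-day cap, so +662 days → 24 November 2041.
Applicant Delay Offset: −374 days → 15 November 2040.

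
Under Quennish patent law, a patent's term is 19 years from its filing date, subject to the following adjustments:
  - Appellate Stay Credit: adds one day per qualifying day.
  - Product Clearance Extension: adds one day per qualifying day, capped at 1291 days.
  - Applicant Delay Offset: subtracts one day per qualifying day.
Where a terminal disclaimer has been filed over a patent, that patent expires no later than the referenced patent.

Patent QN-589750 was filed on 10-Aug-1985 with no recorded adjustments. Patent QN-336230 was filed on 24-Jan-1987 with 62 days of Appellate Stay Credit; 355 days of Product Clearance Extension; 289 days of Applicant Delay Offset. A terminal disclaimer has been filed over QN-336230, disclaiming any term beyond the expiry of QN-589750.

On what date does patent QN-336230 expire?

Natural term of QN-336230:
  Base: filing + 19 years → 24 January 2006.
  Appellate Stay Credit: +62 days → 27 March 2006.
  Product Clearance Extension: 355 days (within the 1291-day cap) → +355 days → 17 March 2007.
  Applicant Delay Offset: −289 days → 1 June 2006.
Expiry of referenced patent QN-589750:
  Base: filing + 19 years → 10 August 2004.
Terminal disclaimer: QN-336230 expires on the earlier of 1 June 2006 and 10 August 2004.

August 10, 2004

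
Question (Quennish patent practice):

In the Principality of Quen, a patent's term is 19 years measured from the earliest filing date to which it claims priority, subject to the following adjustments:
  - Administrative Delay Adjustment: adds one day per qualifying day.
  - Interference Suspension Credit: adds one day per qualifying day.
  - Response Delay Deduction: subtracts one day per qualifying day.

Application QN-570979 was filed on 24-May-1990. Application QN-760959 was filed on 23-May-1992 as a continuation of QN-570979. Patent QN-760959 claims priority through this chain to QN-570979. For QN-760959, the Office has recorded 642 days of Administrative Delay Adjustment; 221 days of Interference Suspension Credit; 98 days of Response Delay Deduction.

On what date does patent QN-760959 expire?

Earliest priority filing: 24 May 1990.
Base term: 24 May 1990 + 19 years → 24 May 2009.
Administrative Delay Adjustment: +642 days → 25 February 2011.
Interference Suspension Credit: +221 days → 4 October 2011.
Response Delay Deduction: −98 days → 28 June 2011.

2011-06-28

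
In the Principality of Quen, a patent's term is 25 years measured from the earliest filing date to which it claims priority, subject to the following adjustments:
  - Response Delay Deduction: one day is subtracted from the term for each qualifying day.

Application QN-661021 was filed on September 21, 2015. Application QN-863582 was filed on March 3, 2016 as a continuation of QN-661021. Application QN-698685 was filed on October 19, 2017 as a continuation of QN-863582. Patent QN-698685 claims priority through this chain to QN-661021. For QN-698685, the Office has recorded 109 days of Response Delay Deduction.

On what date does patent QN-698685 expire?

Earliest priority filing: 21 September 2015.
Base term: 21 September 2015 + 25 years → 21 September 2040.
Response Delay Deduction: −109 days → 4 June 2040.

2040-06-04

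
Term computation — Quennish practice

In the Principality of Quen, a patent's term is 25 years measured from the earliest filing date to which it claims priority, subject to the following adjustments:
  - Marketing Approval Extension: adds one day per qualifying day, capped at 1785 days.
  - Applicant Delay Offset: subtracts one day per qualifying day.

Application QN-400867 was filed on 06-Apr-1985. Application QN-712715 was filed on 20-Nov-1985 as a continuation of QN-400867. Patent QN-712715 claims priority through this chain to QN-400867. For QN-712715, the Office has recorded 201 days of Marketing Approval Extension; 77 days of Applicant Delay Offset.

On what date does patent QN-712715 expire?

August 8, 2010

Earliest priority filing: 6 April 1985.
Base term: 6 April 1985 + 25 years → 6 April 2010.
Marketing Approval Extension: 201 days (within the 1785-day cap) → +201 days → 24 October 2010.
Applicant Delay Offset: −77 days → 8 August 2010.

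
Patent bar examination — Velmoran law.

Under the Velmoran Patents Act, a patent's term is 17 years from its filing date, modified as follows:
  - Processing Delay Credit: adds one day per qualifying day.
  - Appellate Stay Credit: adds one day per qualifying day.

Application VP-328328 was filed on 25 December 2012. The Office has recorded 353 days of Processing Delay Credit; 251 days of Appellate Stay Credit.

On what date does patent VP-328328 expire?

Base term: filing date + 17 years → 25 December 2029.
Processing Delay Credit: +353 days → 13 December 2030.
Appellate Stay Credit: +251 days → 21 August 2031.

August 21, 2031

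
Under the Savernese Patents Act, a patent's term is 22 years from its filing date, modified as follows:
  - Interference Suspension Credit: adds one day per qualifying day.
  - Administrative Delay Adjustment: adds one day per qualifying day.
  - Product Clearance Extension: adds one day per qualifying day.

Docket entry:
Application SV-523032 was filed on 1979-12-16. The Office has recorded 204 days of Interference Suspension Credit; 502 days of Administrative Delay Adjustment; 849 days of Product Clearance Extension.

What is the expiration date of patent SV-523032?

Base term: filing date + 22 years → 16 December 2001.
Interference Suspension Credit: +204 days → 8 July 2002.
Administrative Delay Adjustment: +502 days → 22 November 2003.
Product Clearance Extension: +849 days → 20 March 2006.

March 20, 2006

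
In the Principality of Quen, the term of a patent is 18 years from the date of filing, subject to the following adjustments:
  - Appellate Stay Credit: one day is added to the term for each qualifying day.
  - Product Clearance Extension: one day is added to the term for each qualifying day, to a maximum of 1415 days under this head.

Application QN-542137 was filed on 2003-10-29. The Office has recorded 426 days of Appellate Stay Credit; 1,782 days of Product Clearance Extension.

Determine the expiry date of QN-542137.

2026-11-13

Base term: filing date + 18 years → 29 October 2021.
Appellate Stay Credit: +426 days → 29 December 2022.
Product Clearance Extension: 1782 days claimed exceeds the 1415-day cap, so +1415 days → 13 November 2026.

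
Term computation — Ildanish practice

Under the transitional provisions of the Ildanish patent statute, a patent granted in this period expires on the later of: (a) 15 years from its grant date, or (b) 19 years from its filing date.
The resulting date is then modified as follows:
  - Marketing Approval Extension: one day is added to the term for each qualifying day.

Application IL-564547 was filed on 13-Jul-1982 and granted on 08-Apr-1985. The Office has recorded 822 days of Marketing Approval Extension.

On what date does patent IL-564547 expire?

(a) grant + 15 years → 8 April 2000.
(b) filing + 19 years → 13 July 2001.
Later of the two: 13 July 2001.
Marketing Approval Extension: +822 days → 13 October 2003.

2003-10-13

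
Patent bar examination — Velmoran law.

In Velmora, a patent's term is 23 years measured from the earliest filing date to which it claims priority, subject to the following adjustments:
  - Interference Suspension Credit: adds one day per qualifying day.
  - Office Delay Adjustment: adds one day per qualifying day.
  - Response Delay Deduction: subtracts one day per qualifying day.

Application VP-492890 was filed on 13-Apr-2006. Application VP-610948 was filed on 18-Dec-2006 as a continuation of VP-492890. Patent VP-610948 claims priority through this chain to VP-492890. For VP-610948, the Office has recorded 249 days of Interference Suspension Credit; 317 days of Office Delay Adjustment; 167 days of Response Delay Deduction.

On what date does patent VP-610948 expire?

Earliest priority filing: 13 April 2006.
Base term: 13 April 2006 + 23 years → 13 April 2029.
Interference Suspension Credit: +249 days → 18 December 2029.
Office Delay Adjustment: +317 days → 31 October 2030.
Response Delay Deduction: −167 days → 17 May 2030.

May 17, 2030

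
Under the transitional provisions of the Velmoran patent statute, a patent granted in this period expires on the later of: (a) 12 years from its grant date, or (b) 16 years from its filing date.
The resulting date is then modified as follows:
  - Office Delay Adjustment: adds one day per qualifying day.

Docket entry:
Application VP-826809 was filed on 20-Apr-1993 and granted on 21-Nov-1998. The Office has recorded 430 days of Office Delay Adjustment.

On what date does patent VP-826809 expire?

(a) grant + 12 years → 21 November 2010.
(b) filing + 16 years → 20 April 2009.
Later of the two: 21 November 2010.
Office Delay Adjustment: +430 days → 25 January 2012.

January 25, 2012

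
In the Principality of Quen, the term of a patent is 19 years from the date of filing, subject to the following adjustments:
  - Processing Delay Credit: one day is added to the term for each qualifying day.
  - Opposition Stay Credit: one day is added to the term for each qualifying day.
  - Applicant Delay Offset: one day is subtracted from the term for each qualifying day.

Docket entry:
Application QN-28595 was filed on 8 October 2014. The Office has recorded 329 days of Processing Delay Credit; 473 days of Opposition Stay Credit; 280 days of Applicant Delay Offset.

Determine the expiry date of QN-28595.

2035-03-14

Base term: filing date + 19 years → 8 October 2033.
Processing Delay Credit: +329 days → 2 September 2034.
Opposition Stay Credit: +473 days → 19 December 2035.
Applicant Delay Offset: −280 days → 14 March 2035.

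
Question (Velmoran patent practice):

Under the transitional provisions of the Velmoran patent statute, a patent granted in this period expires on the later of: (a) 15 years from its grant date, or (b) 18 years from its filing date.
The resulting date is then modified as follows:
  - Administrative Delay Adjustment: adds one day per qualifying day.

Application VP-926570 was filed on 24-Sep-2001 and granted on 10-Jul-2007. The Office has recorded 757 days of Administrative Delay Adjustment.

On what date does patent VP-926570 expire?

August 5, 2024

(a) grant + 15 years → 10 July 2022.
(b) filing + 18 years → 24 September 2019.
Later of the two: 10 July 2022.
Administrative Delay Adjustment: +757 days → 5 August 2024.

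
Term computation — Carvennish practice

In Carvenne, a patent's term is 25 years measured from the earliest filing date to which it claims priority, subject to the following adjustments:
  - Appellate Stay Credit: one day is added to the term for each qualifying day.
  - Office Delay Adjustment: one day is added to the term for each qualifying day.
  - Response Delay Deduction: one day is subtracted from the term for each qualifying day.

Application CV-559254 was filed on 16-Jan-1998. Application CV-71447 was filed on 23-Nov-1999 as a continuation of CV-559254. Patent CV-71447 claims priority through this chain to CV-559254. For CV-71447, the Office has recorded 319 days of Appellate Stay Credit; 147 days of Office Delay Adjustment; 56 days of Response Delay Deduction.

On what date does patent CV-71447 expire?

Earliest priority filing: 16 January 1998.
Base term: 16 January 1998 + 25 years → 16 January 2023.
Appellate Stay Credit: +319 days → 1 December 2023.
Office Delay Adjustment: +147 days → 26 April 2024.
Response Delay Deduction: −56 days → 1 March 2024.

March 1, 2024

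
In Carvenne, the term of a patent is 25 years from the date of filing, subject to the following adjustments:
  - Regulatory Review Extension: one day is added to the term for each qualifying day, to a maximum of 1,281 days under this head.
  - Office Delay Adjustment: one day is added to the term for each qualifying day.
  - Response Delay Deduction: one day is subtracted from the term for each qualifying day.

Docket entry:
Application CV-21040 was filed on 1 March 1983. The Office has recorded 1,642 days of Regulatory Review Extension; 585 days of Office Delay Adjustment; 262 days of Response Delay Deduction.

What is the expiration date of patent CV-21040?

Base term: filing date + 25 years → 1 March 2008.
Regulatory Review Extension: 1642 days claimed exceeds the 1281-day cap, so +1281 days → 3 September 2011.
Office Delay Adjustment: +585 days → 10 April 2013.
Response Delay Deduction: −262 days → 22 July 2012.

2012-07-22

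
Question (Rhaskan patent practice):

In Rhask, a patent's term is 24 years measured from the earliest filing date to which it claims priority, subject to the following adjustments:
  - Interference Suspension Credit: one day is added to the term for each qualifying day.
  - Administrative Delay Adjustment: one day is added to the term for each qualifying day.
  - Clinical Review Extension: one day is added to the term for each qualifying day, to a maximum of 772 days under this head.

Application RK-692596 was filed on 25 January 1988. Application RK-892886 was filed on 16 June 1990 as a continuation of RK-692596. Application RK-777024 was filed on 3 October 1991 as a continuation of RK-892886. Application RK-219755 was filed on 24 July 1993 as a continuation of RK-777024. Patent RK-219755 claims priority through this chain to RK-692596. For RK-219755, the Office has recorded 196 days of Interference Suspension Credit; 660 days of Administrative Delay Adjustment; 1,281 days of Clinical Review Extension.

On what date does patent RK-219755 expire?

2016-07-10

Earliest priority filing: 25 January 1988.
Base term: 25 January 1988 + 24 years → 25 January 2012.
Interference Suspension Credit: +196 days → 8 August 2012.
Administrative Delay Adjustment: +660 days → 30 May 2014.
Clinical Review Extension: 1281 days claimed exceeds the 772-day cap, so +772 days → 10 July 2016.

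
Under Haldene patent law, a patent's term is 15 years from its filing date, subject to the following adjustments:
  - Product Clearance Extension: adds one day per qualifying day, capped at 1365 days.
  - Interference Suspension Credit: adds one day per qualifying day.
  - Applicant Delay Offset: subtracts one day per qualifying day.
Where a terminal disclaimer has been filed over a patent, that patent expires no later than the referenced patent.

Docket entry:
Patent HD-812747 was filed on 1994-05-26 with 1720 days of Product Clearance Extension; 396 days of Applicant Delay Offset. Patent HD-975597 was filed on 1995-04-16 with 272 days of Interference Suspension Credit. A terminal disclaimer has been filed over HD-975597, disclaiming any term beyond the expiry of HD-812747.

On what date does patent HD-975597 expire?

January 13, 2011

Natural term of HD-975597:
  Base: filing + 15 years → 16 April 2010.
  Interference Suspension Credit: +272 days → 13 January 2011.
Expiry of referenced patent HD-812747:
  Base: filing + 15 years → 26 May 2009.
  Product Clearance Extension: 1720 days claimed exceeds the 1365-day cap, so +1365 days → 19 February 2013.
  Applicant Delay Offset: −396 days → 20 January 2012.
Terminal disclaimer: HD-975597 expires on the earlier of 13 January 2011 and 20 January 2012.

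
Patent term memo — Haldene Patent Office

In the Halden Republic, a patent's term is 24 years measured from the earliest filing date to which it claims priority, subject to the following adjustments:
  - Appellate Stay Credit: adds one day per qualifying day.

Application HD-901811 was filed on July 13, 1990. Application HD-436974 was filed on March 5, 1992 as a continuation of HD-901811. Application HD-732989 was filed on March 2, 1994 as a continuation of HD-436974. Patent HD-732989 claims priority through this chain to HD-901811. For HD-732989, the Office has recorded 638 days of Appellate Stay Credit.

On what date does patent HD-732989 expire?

April 11, 2016

Earliest priority filing: 13 July 1990.
Base term: 13 July 1990 + 24 years → 13 July 2014.
Appellate Stay Credit: +638 days → 11 April 2016.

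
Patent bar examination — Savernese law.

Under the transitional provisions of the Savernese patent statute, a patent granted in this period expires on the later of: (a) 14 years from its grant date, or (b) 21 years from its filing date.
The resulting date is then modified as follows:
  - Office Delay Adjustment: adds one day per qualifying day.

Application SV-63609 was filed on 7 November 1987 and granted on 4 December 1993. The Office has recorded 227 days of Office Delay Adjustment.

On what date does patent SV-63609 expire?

(a) grant + 14 years → 4 December 2007.
(b) filing + 21 years → 7 November 2008.
Later of the two: 7 November 2008.
Office Delay Adjustment: +227 days → 22 June 2009.

June 22, 2009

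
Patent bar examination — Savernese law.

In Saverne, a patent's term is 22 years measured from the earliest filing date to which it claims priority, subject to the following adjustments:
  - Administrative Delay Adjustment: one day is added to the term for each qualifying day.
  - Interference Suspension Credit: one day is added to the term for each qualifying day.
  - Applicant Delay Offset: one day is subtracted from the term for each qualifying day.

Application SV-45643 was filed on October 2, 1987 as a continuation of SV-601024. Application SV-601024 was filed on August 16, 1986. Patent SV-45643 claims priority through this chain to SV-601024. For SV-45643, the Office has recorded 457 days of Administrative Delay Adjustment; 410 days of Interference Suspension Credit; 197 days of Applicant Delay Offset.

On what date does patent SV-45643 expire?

Earliest priority filing: 16 August 1986.
Base term: 16 August 1986 + 22 years → 16 August 2008.
Administrative Delay Adjustment: +457 days → 16 November 2009.
Interference Suspension Credit: +410 days → 31 December 2010.
Applicant Delay Offset: −197 days → 17 June 2010.

June 17, 2010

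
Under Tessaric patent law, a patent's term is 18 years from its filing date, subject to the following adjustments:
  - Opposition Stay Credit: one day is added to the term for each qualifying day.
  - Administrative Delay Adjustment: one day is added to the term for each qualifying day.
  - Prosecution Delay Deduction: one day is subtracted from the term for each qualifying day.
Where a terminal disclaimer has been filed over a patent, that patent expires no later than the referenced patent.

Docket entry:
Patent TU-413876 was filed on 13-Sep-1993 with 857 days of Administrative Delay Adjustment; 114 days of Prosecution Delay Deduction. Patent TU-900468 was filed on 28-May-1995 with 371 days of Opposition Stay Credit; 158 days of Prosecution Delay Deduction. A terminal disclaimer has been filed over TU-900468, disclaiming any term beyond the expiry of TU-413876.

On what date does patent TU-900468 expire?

Natural term of TU-900468:
  Base: filing + 18 years → 28 May 2013.
  Opposition Stay Credit: +371 days → 3 June 2014.
  Prosecution Delay Deduction: −158 days → 27 December 2013.
Expiry of referenced patent TU-413876:
  Base: filing + 18 years → 13 September 2011.
  Administrative Delay Adjustment: +857 days → 17 January 2014.
  Prosecution Delay Deduction: −114 days → 25 September 2013.
Terminal disclaimer: TU-900468 expires on the earlier of 27 December 2013 and 25 September 2013.

September 25, 2013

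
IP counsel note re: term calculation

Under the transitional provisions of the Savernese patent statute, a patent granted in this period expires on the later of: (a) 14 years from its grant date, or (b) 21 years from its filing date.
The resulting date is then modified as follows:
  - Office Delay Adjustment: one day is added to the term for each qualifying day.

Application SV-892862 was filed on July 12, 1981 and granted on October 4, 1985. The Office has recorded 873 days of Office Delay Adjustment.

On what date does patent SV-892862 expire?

2004-12-01

(a) grant + 14 years → 4 October 1999.
(b) filing + 21 years → 12 July 2002.
Later of the two: 12 July 2002.
Office Delay Adjustment: +873 days → 1 December 2004.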